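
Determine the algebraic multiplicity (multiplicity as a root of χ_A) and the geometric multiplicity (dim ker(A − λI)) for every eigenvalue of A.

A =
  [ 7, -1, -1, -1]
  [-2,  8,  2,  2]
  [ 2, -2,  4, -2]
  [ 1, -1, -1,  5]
λ = 6: alg = 4, geom = 3

Step 1 — factor the characteristic polynomial to read off the algebraic multiplicities:
  χ_A(x) = (x - 6)^4

Step 2 — compute geometric multiplicities via the rank-nullity identity g(λ) = n − rank(A − λI):
  rank(A − (6)·I) = 1, so dim ker(A − (6)·I) = n − 1 = 3

Summary:
  λ = 6: algebraic multiplicity = 4, geometric multiplicity = 3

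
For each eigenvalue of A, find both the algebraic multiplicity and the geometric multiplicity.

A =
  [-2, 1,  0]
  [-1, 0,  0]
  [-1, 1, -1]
λ = -1: alg = 3, geom = 2

Step 1 — factor the characteristic polynomial to read off the algebraic multiplicities:
  χ_A(x) = (x + 1)^3

Step 2 — compute geometric multiplicities via the rank-nullity identity g(λ) = n − rank(A − λI):
  rank(A − (-1)·I) = 1, so dim ker(A − (-1)·I) = n − 1 = 2

Summary:
  λ = -1: algebraic multiplicity = 3, geometric multiplicity = 2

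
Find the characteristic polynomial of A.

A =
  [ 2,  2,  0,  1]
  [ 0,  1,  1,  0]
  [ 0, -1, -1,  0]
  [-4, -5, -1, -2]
x^4

Expanding det(x·I − A) (e.g. by cofactor expansion or by noting that A is similar to its Jordan form J, which has the same characteristic polynomial as A) gives
  χ_A(x) = x^4
which factors as x^4. The eigenvalues (with algebraic multiplicities) are λ = 0 with multiplicity 4.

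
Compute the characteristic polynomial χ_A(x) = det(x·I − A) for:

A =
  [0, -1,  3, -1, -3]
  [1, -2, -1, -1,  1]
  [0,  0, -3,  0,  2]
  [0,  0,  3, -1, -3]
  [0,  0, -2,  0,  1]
x^5 + 5*x^4 + 10*x^3 + 10*x^2 + 5*x + 1

Expanding det(x·I − A) (e.g. by cofactor expansion or by noting that A is similar to its Jordan form J, which has the same characteristic polynomial as A) gives
  χ_A(x) = x^5 + 5*x^4 + 10*x^3 + 10*x^2 + 5*x + 1
which factors as (x + 1)^5. The eigenvalues (with algebraic multiplicities) are λ = -1 with multiplicity 5.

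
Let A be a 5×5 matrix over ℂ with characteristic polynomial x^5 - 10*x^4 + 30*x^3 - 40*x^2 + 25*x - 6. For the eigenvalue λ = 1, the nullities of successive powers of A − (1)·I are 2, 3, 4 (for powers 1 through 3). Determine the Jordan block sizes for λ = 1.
Block sizes for λ = 1: [3, 1]

From the dimensions of kernels of powers, the number of Jordan blocks of size at least j is d_j − d_{j−1} where d_j = dim ker(N^j) (with d_0 = 0). Computing the differences gives [2, 1, 1].
The number of blocks of size exactly k is (#blocks of size ≥ k) − (#blocks of size ≥ k + 1), so the partition is: 1 block(s) of size 1, 1 block(s) of size 3.
In nonincreasing order the block sizes are [3, 1].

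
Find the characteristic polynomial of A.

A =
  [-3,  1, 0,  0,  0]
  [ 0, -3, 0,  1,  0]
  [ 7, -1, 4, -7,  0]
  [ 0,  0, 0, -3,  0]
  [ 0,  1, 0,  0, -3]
x^5 + 8*x^4 + 6*x^3 - 108*x^2 - 351*x - 324

Expanding det(x·I − A) (e.g. by cofactor expansion or by noting that A is similar to its Jordan form J, which has the same characteristic polynomial as A) gives
  χ_A(x) = x^5 + 8*x^4 + 6*x^3 - 108*x^2 - 351*x - 324
which factors as (x - 4)*(x + 3)^4. The eigenvalues (with algebraic multiplicities) are λ = -3 with multiplicity 4, λ = 4 with multiplicity 1.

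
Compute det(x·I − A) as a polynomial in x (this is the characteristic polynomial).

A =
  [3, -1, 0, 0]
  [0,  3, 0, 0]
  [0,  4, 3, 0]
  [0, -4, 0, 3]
x^4 - 12*x^3 + 54*x^2 - 108*x + 81

Expanding det(x·I − A) (e.g. by cofactor expansion or by noting that A is similar to its Jordan form J, which has the same characteristic polynomial as A) gives
  χ_A(x) = x^4 - 12*x^3 + 54*x^2 - 108*x + 81
which factors as (x - 3)^4. The eigenvalues (with algebraic multiplicities) are λ = 3 with multiplicity 4.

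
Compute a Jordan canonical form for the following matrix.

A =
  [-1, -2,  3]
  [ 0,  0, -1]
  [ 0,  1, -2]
J_3(-1)

The characteristic polynomial is
  det(x·I − A) = x^3 + 3*x^2 + 3*x + 1 = (x + 1)^3

Eigenvalues and multiplicities (the geometric multiplicity of λ is n − rank(A − λI), which equals the number of Jordan blocks for λ):
  λ = -1: algebraic multiplicity = 3, geometric multiplicity = 1

Determining the block sizes for each eigenvalue:
  λ = -1: one block (gm = 1), so the single block has size am = 3 → block sizes [3]

Assembling the blocks gives a Jordan form
J =
  [-1,  1,  0]
  [ 0, -1,  1]
  [ 0,  0, -1]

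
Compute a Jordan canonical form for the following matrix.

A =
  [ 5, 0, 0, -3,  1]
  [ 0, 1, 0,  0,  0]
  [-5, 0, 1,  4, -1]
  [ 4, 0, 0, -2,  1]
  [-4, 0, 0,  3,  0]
J_2(1) ⊕ J_2(1) ⊕ J_1(1)

The characteristic polynomial is
  det(x·I − A) = x^5 - 5*x^4 + 10*x^3 - 10*x^2 + 5*x - 1 = (x - 1)^5

Eigenvalues and multiplicities (the geometric multiplicity of λ is n − rank(A − λI), which equals the number of Jordan blocks for λ):
  λ = 1: algebraic multiplicity = 5, geometric multiplicity = 3

Determining the block sizes for each eigenvalue:
  λ = 1: with am = 5 and gm = 3, the partition is not yet determined (e.g. several partitions of 5 into 3 parts exist). Let N = A − (1)·I. Computing rank(N^1) = 2, rank(N^2) = 0; the number of blocks of size ≥ j is rank(N^{j−1}) − rank(N^j), giving [3, 2]. So we have 2 block(s) of size 2, 1 block(s) of size 1 → block sizes [2, 2, 1]

Assembling the blocks gives a Jordan form
J =
  [1, 1, 0, 0, 0]
  [0, 1, 0, 0, 0]
  [0, 0, 1, 1, 0]
  [0, 0, 0, 1, 0]
  [0, 0, 0, 0, 1]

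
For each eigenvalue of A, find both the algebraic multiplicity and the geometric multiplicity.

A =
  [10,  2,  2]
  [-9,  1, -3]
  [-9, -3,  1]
λ = 4: alg = 3, geom = 2

Step 1 — factor the characteristic polynomial to read off the algebraic multiplicities:
  χ_A(x) = (x - 4)^3

Step 2 — compute geometric multiplicities via the rank-nullity identity g(λ) = n − rank(A − λI):
  rank(A − (4)·I) = 1, so dim ker(A − (4)·I) = n − 1 = 2

Summary:
  λ = 4: algebraic multiplicity = 3, geometric multiplicity = 2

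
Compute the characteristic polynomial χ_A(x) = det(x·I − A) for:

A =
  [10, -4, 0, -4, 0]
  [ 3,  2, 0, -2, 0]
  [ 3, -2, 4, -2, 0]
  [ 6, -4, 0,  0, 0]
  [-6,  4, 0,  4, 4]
x^5 - 20*x^4 + 160*x^3 - 640*x^2 + 1280*x - 1024

Expanding det(x·I − A) (e.g. by cofactor expansion or by noting that A is similar to its Jordan form J, which has the same characteristic polynomial as A) gives
  χ_A(x) = x^5 - 20*x^4 + 160*x^3 - 640*x^2 + 1280*x - 1024
which factors as (x - 4)^5. The eigenvalues (with algebraic multiplicities) are λ = 4 with multiplicity 5.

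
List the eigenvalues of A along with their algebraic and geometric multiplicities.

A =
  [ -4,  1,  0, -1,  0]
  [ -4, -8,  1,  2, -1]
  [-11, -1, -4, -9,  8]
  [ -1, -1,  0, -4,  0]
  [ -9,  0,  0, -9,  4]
λ = -5: alg = 4, geom = 2; λ = 4: alg = 1, geom = 1

Step 1 — factor the characteristic polynomial to read off the algebraic multiplicities:
  χ_A(x) = (x - 4)*(x + 5)^4

Step 2 — compute geometric multiplicities via the rank-nullity identity g(λ) = n − rank(A − λI):
  rank(A − (-5)·I) = 3, so dim ker(A − (-5)·I) = n − 3 = 2
  rank(A − (4)·I) = 4, so dim ker(A − (4)·I) = n − 4 = 1

Summary:
  λ = -5: algebraic multiplicity = 4, geometric multiplicity = 2
  λ = 4: algebraic multiplicity = 1, geometric multiplicity = 1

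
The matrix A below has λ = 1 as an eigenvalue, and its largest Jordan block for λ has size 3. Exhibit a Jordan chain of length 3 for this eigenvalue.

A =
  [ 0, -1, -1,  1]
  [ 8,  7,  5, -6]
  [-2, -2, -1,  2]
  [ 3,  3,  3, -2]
A Jordan chain for λ = 1 of length 3:
v_1 = (-2, 12, -4, 6)ᵀ
v_2 = (-1, 8, -2, 3)ᵀ
v_3 = (1, 0, 0, 0)ᵀ

Let N = A − (1)·I. We want v_3 with N^3 v_3 = 0 but N^2 v_3 ≠ 0; then v_{j-1} := N · v_j for j = 3, …, 2.

Pick v_3 = (1, 0, 0, 0)ᵀ.
Then v_2 = N · v_3 = (-1, 8, -2, 3)ᵀ.
Then v_1 = N · v_2 = (-2, 12, -4, 6)ᵀ.

Sanity check: (A − (1)·I) v_1 = (0, 0, 0, 0)ᵀ = 0. ✓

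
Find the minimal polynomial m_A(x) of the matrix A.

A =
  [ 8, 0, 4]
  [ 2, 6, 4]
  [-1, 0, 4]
x^2 - 12*x + 36

The characteristic polynomial is χ_A(x) = (x - 6)^3, so the eigenvalues are known. The minimal polynomial is
  m_A(x) = Π_λ (x − λ)^{k_λ}
where k_λ is the size of the *largest* Jordan block for λ (equivalently, the smallest k with (A − λI)^k v = 0 for every generalised eigenvector v of λ).

  λ = 6: largest Jordan block has size 2, contributing (x − 6)^2

So m_A(x) = (x - 6)^2 = x^2 - 12*x + 36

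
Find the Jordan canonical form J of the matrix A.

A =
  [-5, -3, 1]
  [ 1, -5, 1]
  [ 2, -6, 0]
J_2(-4) ⊕ J_1(-2)

The characteristic polynomial is
  det(x·I − A) = x^3 + 10*x^2 + 32*x + 32 = (x + 2)*(x + 4)^2

Eigenvalues and multiplicities (the geometric multiplicity of λ is n − rank(A − λI), which equals the number of Jordan blocks for λ):
  λ = -4: algebraic multiplicity = 2, geometric multiplicity = 1
  λ = -2: algebraic multiplicity = 1, geometric multiplicity = 1

Determining the block sizes for each eigenvalue:
  λ = -4: one block (gm = 1), so the single block has size am = 2 → block sizes [2]
  λ = -2: one block (gm = 1), so the single block has size am = 1 → block sizes [1]

Assembling the blocks gives a Jordan form
J =
  [-4,  1,  0]
  [ 0, -4,  0]
  [ 0,  0, -2]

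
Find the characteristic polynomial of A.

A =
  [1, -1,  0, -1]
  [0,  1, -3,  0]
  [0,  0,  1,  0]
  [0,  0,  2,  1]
x^4 - 4*x^3 + 6*x^2 - 4*x + 1

Expanding det(x·I − A) (e.g. by cofactor expansion or by noting that A is similar to its Jordan form J, which has the same characteristic polynomial as A) gives
  χ_A(x) = x^4 - 4*x^3 + 6*x^2 - 4*x + 1
which factors as (x - 1)^4. The eigenvalues (with algebraic multiplicities) are λ = 1 with multiplicity 4.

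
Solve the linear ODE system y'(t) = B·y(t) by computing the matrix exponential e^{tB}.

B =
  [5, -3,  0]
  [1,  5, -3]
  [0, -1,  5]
e^{tB} =
  [-3*t^2*exp(5*t)/2 + exp(5*t), -3*t*exp(5*t), 9*t^2*exp(5*t)/2]
  [t*exp(5*t), exp(5*t), -3*t*exp(5*t)]
  [-t^2*exp(5*t)/2, -t*exp(5*t), 3*t^2*exp(5*t)/2 + exp(5*t)]

Strategy: write B = P · J · P⁻¹ where J is a Jordan canonical form, so e^{tB} = P · e^{tJ} · P⁻¹, and e^{tJ} can be computed block-by-block.

B has Jordan form
J =
  [5, 1, 0]
  [0, 5, 1]
  [0, 0, 5]
(up to reordering of blocks).

Per-block formulas:
  For a 3×3 Jordan block J_3(5): exp(t · J_3(5)) = e^(5t)·(I + t·N + (t^2/2)·N^2), where N is the 3×3 nilpotent shift.

After assembling e^{tJ} and conjugating by P, we get:

e^{tB} =
  [-3*t^2*exp(5*t)/2 + exp(5*t), -3*t*exp(5*t), 9*t^2*exp(5*t)/2]
  [t*exp(5*t), exp(5*t), -3*t*exp(5*t)]
  [-t^2*exp(5*t)/2, -t*exp(5*t), 3*t^2*exp(5*t)/2 + exp(5*t)]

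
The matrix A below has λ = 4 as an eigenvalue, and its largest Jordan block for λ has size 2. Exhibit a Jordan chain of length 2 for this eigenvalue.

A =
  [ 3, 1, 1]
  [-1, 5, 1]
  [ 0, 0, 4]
A Jordan chain for λ = 4 of length 2:
v_1 = (-1, -1, 0)ᵀ
v_2 = (1, 0, 0)ᵀ

Let N = A − (4)·I. We want v_2 with N^2 v_2 = 0 but N^1 v_2 ≠ 0; then v_{j-1} := N · v_j for j = 2, …, 2.

Pick v_2 = (1, 0, 0)ᵀ.
Then v_1 = N · v_2 = (-1, -1, 0)ᵀ.

Sanity check: (A − (4)·I) v_1 = (0, 0, 0)ᵀ = 0. ✓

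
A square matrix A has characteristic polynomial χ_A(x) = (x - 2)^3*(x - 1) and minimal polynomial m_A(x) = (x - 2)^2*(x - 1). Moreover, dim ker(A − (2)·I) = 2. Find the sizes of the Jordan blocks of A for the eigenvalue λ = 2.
Block sizes for λ = 2: [2, 1]

Step 1 — from the characteristic polynomial, algebraic multiplicity of λ = 2 is 3. From dim ker(A − (2)·I) = 2, there are exactly 2 Jordan blocks for λ = 2.
Step 2 — from the minimal polynomial, the factor (x − 2)^2 tells us the largest block for λ = 2 has size 2.
Step 3 — with total size 3, 2 blocks, and largest block 2, the block sizes (in nonincreasing order) are [2, 1].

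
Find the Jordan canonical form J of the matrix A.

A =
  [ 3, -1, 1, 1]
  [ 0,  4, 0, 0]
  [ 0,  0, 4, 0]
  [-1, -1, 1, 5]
J_2(4) ⊕ J_1(4) ⊕ J_1(4)

The characteristic polynomial is
  det(x·I − A) = x^4 - 16*x^3 + 96*x^2 - 256*x + 256 = (x - 4)^4

Eigenvalues and multiplicities (the geometric multiplicity of λ is n − rank(A − λI), which equals the number of Jordan blocks for λ):
  λ = 4: algebraic multiplicity = 4, geometric multiplicity = 3

Determining the block sizes for each eigenvalue:
  λ = 4: 3 blocks summing to 4 forces exactly one block of size 2 and the rest size 1 → block sizes [2, 1, 1]

Assembling the blocks gives a Jordan form
J =
  [4, 1, 0, 0]
  [0, 4, 0, 0]
  [0, 0, 4, 0]
  [0, 0, 0, 4]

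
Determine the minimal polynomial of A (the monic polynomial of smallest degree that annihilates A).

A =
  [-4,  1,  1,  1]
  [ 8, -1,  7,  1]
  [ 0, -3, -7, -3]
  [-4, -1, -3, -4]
x^3 + 12*x^2 + 48*x + 64

The characteristic polynomial is χ_A(x) = (x + 4)^4, so the eigenvalues are known. The minimal polynomial is
  m_A(x) = Π_λ (x − λ)^{k_λ}
where k_λ is the size of the *largest* Jordan block for λ (equivalently, the smallest k with (A − λI)^k v = 0 for every generalised eigenvector v of λ).

  λ = -4: largest Jordan block has size 3, contributing (x + 4)^3

So m_A(x) = (x + 4)^3 = x^3 + 12*x^2 + 48*x + 64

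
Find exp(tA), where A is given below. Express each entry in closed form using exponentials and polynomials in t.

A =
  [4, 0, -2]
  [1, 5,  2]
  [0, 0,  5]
e^{tA} =
  [exp(4*t), 0, -2*exp(5*t) + 2*exp(4*t)]
  [exp(5*t) - exp(4*t), exp(5*t), 2*exp(5*t) - 2*exp(4*t)]
  [0, 0, exp(5*t)]

Strategy: write A = P · J · P⁻¹ where J is a Jordan canonical form, so e^{tA} = P · e^{tJ} · P⁻¹, and e^{tJ} can be computed block-by-block.

A has Jordan form
J =
  [4, 0, 0]
  [0, 5, 0]
  [0, 0, 5]
(up to reordering of blocks).

Per-block formulas:
  For a 1×1 block at λ = 5: exp(t · [5]) = [e^(5t)].
  For a 1×1 block at λ = 4: exp(t · [4]) = [e^(4t)].

After assembling e^{tJ} and conjugating by P, we get:

e^{tA} =
  [exp(4*t), 0, -2*exp(5*t) + 2*exp(4*t)]
  [exp(5*t) - exp(4*t), exp(5*t), 2*exp(5*t) - 2*exp(4*t)]
  [0, 0, exp(5*t)]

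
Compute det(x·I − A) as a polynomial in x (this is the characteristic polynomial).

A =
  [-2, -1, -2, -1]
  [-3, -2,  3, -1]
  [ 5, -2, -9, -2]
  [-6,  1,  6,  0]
x^4 + 13*x^3 + 60*x^2 + 112*x + 64

Expanding det(x·I − A) (e.g. by cofactor expansion or by noting that A is similar to its Jordan form J, which has the same characteristic polynomial as A) gives
  χ_A(x) = x^4 + 13*x^3 + 60*x^2 + 112*x + 64
which factors as (x + 1)*(x + 4)^3. The eigenvalues (with algebraic multiplicities) are λ = -4 with multiplicity 3, λ = -1 with multiplicity 1.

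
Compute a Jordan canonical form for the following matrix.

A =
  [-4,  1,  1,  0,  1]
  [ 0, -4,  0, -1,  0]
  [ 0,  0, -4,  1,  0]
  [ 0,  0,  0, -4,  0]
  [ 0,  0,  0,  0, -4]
J_2(-4) ⊕ J_2(-4) ⊕ J_1(-4)

The characteristic polynomial is
  det(x·I − A) = x^5 + 20*x^4 + 160*x^3 + 640*x^2 + 1280*x + 1024 = (x + 4)^5

Eigenvalues and multiplicities (the geometric multiplicity of λ is n − rank(A − λI), which equals the number of Jordan blocks for λ):
  λ = -4: algebraic multiplicity = 5, geometric multiplicity = 3

Determining the block sizes for each eigenvalue:
  λ = -4: with am = 5 and gm = 3, the partition is not yet determined (e.g. several partitions of 5 into 3 parts exist). Let N = A − (-4)·I. Computing rank(N^1) = 2, rank(N^2) = 0; the number of blocks of size ≥ j is rank(N^{j−1}) − rank(N^j), giving [3, 2]. So we have 2 block(s) of size 2, 1 block(s) of size 1 → block sizes [2, 2, 1]

Assembling the blocks gives a Jordan form
J =
  [-4,  1,  0,  0,  0]
  [ 0, -4,  0,  0,  0]
  [ 0,  0, -4,  1,  0]
  [ 0,  0,  0, -4,  0]
  [ 0,  0,  0,  0, -4]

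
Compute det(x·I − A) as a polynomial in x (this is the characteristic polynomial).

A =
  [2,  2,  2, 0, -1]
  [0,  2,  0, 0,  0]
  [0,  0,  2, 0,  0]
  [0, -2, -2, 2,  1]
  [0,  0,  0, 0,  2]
x^5 - 10*x^4 + 40*x^3 - 80*x^2 + 80*x - 32

Expanding det(x·I − A) (e.g. by cofactor expansion or by noting that A is similar to its Jordan form J, which has the same characteristic polynomial as A) gives
  χ_A(x) = x^5 - 10*x^4 + 40*x^3 - 80*x^2 + 80*x - 32
which factors as (x - 2)^5. The eigenvalues (with algebraic multiplicities) are λ = 2 with multiplicity 5.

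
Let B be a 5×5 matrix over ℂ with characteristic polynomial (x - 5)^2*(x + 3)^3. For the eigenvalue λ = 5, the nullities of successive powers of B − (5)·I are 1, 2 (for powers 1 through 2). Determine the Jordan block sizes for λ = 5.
Block sizes for λ = 5: [2]

From the dimensions of kernels of powers, the number of Jordan blocks of size at least j is d_j − d_{j−1} where d_j = dim ker(N^j) (with d_0 = 0). Computing the differences gives [1, 1].
The number of blocks of size exactly k is (#blocks of size ≥ k) − (#blocks of size ≥ k + 1), so the partition is: 1 block(s) of size 2.
In nonincreasing order the block sizes are [2].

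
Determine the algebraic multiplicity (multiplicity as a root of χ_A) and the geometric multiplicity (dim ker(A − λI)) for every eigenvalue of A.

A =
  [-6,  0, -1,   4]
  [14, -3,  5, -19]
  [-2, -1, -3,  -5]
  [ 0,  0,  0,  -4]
λ = -4: alg = 4, geom = 2

Step 1 — factor the characteristic polynomial to read off the algebraic multiplicities:
  χ_A(x) = (x + 4)^4

Step 2 — compute geometric multiplicities via the rank-nullity identity g(λ) = n − rank(A − λI):
  rank(A − (-4)·I) = 2, so dim ker(A − (-4)·I) = n − 2 = 2

Summary:
  λ = -4: algebraic multiplicity = 4, geometric multiplicity = 2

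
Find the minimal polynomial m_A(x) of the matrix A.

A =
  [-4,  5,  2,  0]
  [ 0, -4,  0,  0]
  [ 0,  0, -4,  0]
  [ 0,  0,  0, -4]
x^2 + 8*x + 16

The characteristic polynomial is χ_A(x) = (x + 4)^4, so the eigenvalues are known. The minimal polynomial is
  m_A(x) = Π_λ (x − λ)^{k_λ}
where k_λ is the size of the *largest* Jordan block for λ (equivalently, the smallest k with (A − λI)^k v = 0 for every generalised eigenvector v of λ).

  λ = -4: largest Jordan block has size 2, contributing (x + 4)^2

So m_A(x) = (x + 4)^2 = x^2 + 8*x + 16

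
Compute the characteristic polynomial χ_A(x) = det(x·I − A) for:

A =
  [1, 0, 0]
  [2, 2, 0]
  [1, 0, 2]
x^3 - 5*x^2 + 8*x - 4

Expanding det(x·I − A) (e.g. by cofactor expansion or by noting that A is similar to its Jordan form J, which has the same characteristic polynomial as A) gives
  χ_A(x) = x^3 - 5*x^2 + 8*x - 4
which factors as (x - 2)^2*(x - 1). The eigenvalues (with algebraic multiplicities) are λ = 1 with multiplicity 1, λ = 2 with multiplicity 2.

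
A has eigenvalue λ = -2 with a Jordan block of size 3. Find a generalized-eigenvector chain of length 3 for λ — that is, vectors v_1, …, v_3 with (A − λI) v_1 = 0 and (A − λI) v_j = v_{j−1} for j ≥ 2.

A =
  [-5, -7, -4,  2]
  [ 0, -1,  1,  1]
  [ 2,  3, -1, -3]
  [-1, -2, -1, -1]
A Jordan chain for λ = -2 of length 3:
v_1 = (-1, 1, -1, 0)ᵀ
v_2 = (-3, 0, 2, -1)ᵀ
v_3 = (1, 0, 0, 0)ᵀ

Let N = A − (-2)·I. We want v_3 with N^3 v_3 = 0 but N^2 v_3 ≠ 0; then v_{j-1} := N · v_j for j = 3, …, 2.

Pick v_3 = (1, 0, 0, 0)ᵀ.
Then v_2 = N · v_3 = (-3, 0, 2, -1)ᵀ.
Then v_1 = N · v_2 = (-1, 1, -1, 0)ᵀ.

Sanity check: (A − (-2)·I) v_1 = (0, 0, 0, 0)ᵀ = 0. ✓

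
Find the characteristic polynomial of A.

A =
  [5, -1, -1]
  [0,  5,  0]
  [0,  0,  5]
x^3 - 15*x^2 + 75*x - 125

Expanding det(x·I − A) (e.g. by cofactor expansion or by noting that A is similar to its Jordan form J, which has the same characteristic polynomial as A) gives
  χ_A(x) = x^3 - 15*x^2 + 75*x - 125
which factors as (x - 5)^3. The eigenvalues (with algebraic multiplicities) are λ = 5 with multiplicity 3.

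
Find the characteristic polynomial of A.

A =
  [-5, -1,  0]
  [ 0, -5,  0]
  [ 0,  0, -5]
x^3 + 15*x^2 + 75*x + 125

Expanding det(x·I − A) (e.g. by cofactor expansion or by noting that A is similar to its Jordan form J, which has the same characteristic polynomial as A) gives
  χ_A(x) = x^3 + 15*x^2 + 75*x + 125
which factors as (x + 5)^3. The eigenvalues (with algebraic multiplicities) are λ = -5 with multiplicity 3.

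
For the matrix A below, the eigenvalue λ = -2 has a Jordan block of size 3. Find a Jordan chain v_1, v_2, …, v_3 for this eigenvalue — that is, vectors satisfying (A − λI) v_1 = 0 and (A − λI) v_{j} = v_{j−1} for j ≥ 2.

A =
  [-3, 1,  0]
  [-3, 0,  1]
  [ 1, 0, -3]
A Jordan chain for λ = -2 of length 3:
v_1 = (-2, -2, -2)ᵀ
v_2 = (-1, -3, 1)ᵀ
v_3 = (1, 0, 0)ᵀ

Let N = A − (-2)·I. We want v_3 with N^3 v_3 = 0 but N^2 v_3 ≠ 0; then v_{j-1} := N · v_j for j = 3, …, 2.

Pick v_3 = (1, 0, 0)ᵀ.
Then v_2 = N · v_3 = (-1, -3, 1)ᵀ.
Then v_1 = N · v_2 = (-2, -2, -2)ᵀ.

Sanity check: (A − (-2)·I) v_1 = (0, 0, 0)ᵀ = 0. ✓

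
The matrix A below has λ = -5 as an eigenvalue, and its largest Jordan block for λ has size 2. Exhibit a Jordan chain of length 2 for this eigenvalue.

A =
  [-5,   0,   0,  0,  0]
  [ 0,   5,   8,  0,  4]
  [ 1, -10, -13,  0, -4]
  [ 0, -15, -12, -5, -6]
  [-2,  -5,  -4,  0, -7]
A Jordan chain for λ = -5 of length 2:
v_1 = (0, 0, 1, 0, -2)ᵀ
v_2 = (1, 0, 0, 0, 0)ᵀ

Let N = A − (-5)·I. We want v_2 with N^2 v_2 = 0 but N^1 v_2 ≠ 0; then v_{j-1} := N · v_j for j = 2, …, 2.

Pick v_2 = (1, 0, 0, 0, 0)ᵀ.
Then v_1 = N · v_2 = (0, 0, 1, 0, -2)ᵀ.

Sanity check: (A − (-5)·I) v_1 = (0, 0, 0, 0, 0)ᵀ = 0. ✓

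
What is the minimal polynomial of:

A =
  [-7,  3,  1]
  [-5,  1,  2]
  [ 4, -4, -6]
x^3 + 12*x^2 + 48*x + 64

The characteristic polynomial is χ_A(x) = (x + 4)^3, so the eigenvalues are known. The minimal polynomial is
  m_A(x) = Π_λ (x − λ)^{k_λ}
where k_λ is the size of the *largest* Jordan block for λ (equivalently, the smallest k with (A − λI)^k v = 0 for every generalised eigenvector v of λ).

  λ = -4: largest Jordan block has size 3, contributing (x + 4)^3

So m_A(x) = (x + 4)^3 = x^3 + 12*x^2 + 48*x + 64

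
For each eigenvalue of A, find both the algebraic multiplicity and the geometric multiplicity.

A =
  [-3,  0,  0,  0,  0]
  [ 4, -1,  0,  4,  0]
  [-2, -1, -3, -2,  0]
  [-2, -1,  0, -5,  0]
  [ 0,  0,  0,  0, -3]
λ = -3: alg = 5, geom = 4

Step 1 — factor the characteristic polynomial to read off the algebraic multiplicities:
  χ_A(x) = (x + 3)^5

Step 2 — compute geometric multiplicities via the rank-nullity identity g(λ) = n − rank(A − λI):
  rank(A − (-3)·I) = 1, so dim ker(A − (-3)·I) = n − 1 = 4

Summary:
  λ = -3: algebraic multiplicity = 5, geometric multiplicity = 4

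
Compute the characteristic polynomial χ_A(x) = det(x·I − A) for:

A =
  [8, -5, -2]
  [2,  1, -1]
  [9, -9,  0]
x^3 - 9*x^2 + 27*x - 27

Expanding det(x·I − A) (e.g. by cofactor expansion or by noting that A is similar to its Jordan form J, which has the same characteristic polynomial as A) gives
  χ_A(x) = x^3 - 9*x^2 + 27*x - 27
which factors as (x - 3)^3. The eigenvalues (with algebraic multiplicities) are λ = 3 with multiplicity 3.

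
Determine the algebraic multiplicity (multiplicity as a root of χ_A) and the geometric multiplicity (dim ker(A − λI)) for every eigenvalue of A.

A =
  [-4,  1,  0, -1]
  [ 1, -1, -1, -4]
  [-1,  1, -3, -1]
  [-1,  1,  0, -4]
λ = -3: alg = 4, geom = 2

Step 1 — factor the characteristic polynomial to read off the algebraic multiplicities:
  χ_A(x) = (x + 3)^4

Step 2 — compute geometric multiplicities via the rank-nullity identity g(λ) = n − rank(A − λI):
  rank(A − (-3)·I) = 2, so dim ker(A − (-3)·I) = n − 2 = 2

Summary:
  λ = -3: algebraic multiplicity = 4, geometric multiplicity = 2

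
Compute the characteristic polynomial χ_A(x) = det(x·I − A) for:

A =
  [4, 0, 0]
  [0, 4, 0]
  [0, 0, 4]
x^3 - 12*x^2 + 48*x - 64

Expanding det(x·I − A) (e.g. by cofactor expansion or by noting that A is similar to its Jordan form J, which has the same characteristic polynomial as A) gives
  χ_A(x) = x^3 - 12*x^2 + 48*x - 64
which factors as (x - 4)^3. The eigenvalues (with algebraic multiplicities) are λ = 4 with multiplicity 3.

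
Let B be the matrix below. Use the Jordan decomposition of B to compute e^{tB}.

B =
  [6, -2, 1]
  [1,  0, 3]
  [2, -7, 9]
e^{tB} =
  [t^2*exp(5*t)/2 + t*exp(5*t) + exp(5*t), t^2*exp(5*t)/2 - 2*t*exp(5*t), -t^2*exp(5*t)/2 + t*exp(5*t)]
  [t^2*exp(5*t) + t*exp(5*t), t^2*exp(5*t) - 5*t*exp(5*t) + exp(5*t), -t^2*exp(5*t) + 3*t*exp(5*t)]
  [3*t^2*exp(5*t)/2 + 2*t*exp(5*t), 3*t^2*exp(5*t)/2 - 7*t*exp(5*t), -3*t^2*exp(5*t)/2 + 4*t*exp(5*t) + exp(5*t)]

Strategy: write B = P · J · P⁻¹ where J is a Jordan canonical form, so e^{tB} = P · e^{tJ} · P⁻¹, and e^{tJ} can be computed block-by-block.

B has Jordan form
J =
  [5, 1, 0]
  [0, 5, 1]
  [0, 0, 5]
(up to reordering of blocks).

Per-block formulas:
  For a 3×3 Jordan block J_3(5): exp(t · J_3(5)) = e^(5t)·(I + t·N + (t^2/2)·N^2), where N is the 3×3 nilpotent shift.

After assembling e^{tJ} and conjugating by P, we get:

e^{tB} =
  [t^2*exp(5*t)/2 + t*exp(5*t) + exp(5*t), t^2*exp(5*t)/2 - 2*t*exp(5*t), -t^2*exp(5*t)/2 + t*exp(5*t)]
  [t^2*exp(5*t) + t*exp(5*t), t^2*exp(5*t) - 5*t*exp(5*t) + exp(5*t), -t^2*exp(5*t) + 3*t*exp(5*t)]
  [3*t^2*exp(5*t)/2 + 2*t*exp(5*t), 3*t^2*exp(5*t)/2 - 7*t*exp(5*t), -3*t^2*exp(5*t)/2 + 4*t*exp(5*t) + exp(5*t)]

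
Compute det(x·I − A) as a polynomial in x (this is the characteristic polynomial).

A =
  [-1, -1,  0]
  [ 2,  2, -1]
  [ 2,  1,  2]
x^3 - 3*x^2 + 3*x - 1

Expanding det(x·I − A) (e.g. by cofactor expansion or by noting that A is similar to its Jordan form J, which has the same characteristic polynomial as A) gives
  χ_A(x) = x^3 - 3*x^2 + 3*x - 1
which factors as (x - 1)^3. The eigenvalues (with algebraic multiplicities) are λ = 1 with multiplicity 3.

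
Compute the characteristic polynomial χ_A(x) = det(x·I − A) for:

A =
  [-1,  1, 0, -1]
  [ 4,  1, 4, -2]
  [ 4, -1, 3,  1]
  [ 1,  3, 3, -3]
x^4 - 6*x^2 - 8*x - 3

Expanding det(x·I − A) (e.g. by cofactor expansion or by noting that A is similar to its Jordan form J, which has the same characteristic polynomial as A) gives
  χ_A(x) = x^4 - 6*x^2 - 8*x - 3
which factors as (x - 3)*(x + 1)^3. The eigenvalues (with algebraic multiplicities) are λ = -1 with multiplicity 3, λ = 3 with multiplicity 1.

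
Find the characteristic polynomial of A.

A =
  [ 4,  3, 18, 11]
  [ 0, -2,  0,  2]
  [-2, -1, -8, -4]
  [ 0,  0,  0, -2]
x^4 + 8*x^3 + 24*x^2 + 32*x + 16

Expanding det(x·I − A) (e.g. by cofactor expansion or by noting that A is similar to its Jordan form J, which has the same characteristic polynomial as A) gives
  χ_A(x) = x^4 + 8*x^3 + 24*x^2 + 32*x + 16
which factors as (x + 2)^4. The eigenvalues (with algebraic multiplicities) are λ = -2 with multiplicity 4.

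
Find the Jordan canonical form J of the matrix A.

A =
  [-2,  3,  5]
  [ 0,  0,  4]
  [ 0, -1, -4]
J_3(-2)

The characteristic polynomial is
  det(x·I − A) = x^3 + 6*x^2 + 12*x + 8 = (x + 2)^3

Eigenvalues and multiplicities (the geometric multiplicity of λ is n − rank(A − λI), which equals the number of Jordan blocks for λ):
  λ = -2: algebraic multiplicity = 3, geometric multiplicity = 1

Determining the block sizes for each eigenvalue:
  λ = -2: one block (gm = 1), so the single block has size am = 3 → block sizes [3]

Assembling the blocks gives a Jordan form
J =
  [-2,  1,  0]
  [ 0, -2,  1]
  [ 0,  0, -2]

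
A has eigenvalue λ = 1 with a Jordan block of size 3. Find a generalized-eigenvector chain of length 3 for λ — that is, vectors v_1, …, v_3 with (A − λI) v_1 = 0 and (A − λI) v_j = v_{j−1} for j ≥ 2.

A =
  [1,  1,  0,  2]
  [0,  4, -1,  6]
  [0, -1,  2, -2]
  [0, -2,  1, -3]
A Jordan chain for λ = 1 of length 3:
v_1 = (-1, -2, 0, 1)ᵀ
v_2 = (1, 3, -1, -2)ᵀ
v_3 = (0, 1, 0, 0)ᵀ

Let N = A − (1)·I. We want v_3 with N^3 v_3 = 0 but N^2 v_3 ≠ 0; then v_{j-1} := N · v_j for j = 3, …, 2.

Pick v_3 = (0, 1, 0, 0)ᵀ.
Then v_2 = N · v_3 = (1, 3, -1, -2)ᵀ.
Then v_1 = N · v_2 = (-1, -2, 0, 1)ᵀ.

Sanity check: (A − (1)·I) v_1 = (0, 0, 0, 0)ᵀ = 0. ✓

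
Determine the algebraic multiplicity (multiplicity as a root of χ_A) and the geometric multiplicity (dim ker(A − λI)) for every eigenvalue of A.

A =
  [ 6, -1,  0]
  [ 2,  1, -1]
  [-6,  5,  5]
λ = 4: alg = 3, geom = 1

Step 1 — factor the characteristic polynomial to read off the algebraic multiplicities:
  χ_A(x) = (x - 4)^3

Step 2 — compute geometric multiplicities via the rank-nullity identity g(λ) = n − rank(A − λI):
  rank(A − (4)·I) = 2, so dim ker(A − (4)·I) = n − 2 = 1

Summary:
  λ = 4: algebraic multiplicity = 3, geometric multiplicity = 1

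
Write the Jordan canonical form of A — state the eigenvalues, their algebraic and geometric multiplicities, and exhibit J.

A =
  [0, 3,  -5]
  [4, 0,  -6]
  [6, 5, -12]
J_3(-4)

The characteristic polynomial is
  det(x·I − A) = x^3 + 12*x^2 + 48*x + 64 = (x + 4)^3

Eigenvalues and multiplicities (the geometric multiplicity of λ is n − rank(A − λI), which equals the number of Jordan blocks for λ):
  λ = -4: algebraic multiplicity = 3, geometric multiplicity = 1

Determining the block sizes for each eigenvalue:
  λ = -4: one block (gm = 1), so the single block has size am = 3 → block sizes [3]

Assembling the blocks gives a Jordan form
J =
  [-4,  1,  0]
  [ 0, -4,  1]
  [ 0,  0, -4]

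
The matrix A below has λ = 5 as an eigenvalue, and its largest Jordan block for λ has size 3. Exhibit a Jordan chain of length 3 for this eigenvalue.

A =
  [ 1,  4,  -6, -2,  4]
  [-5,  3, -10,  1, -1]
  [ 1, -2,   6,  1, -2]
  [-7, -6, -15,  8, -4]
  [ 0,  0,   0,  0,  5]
A Jordan chain for λ = 5 of length 3:
v_1 = (0, -2, 0, -4, 0)ᵀ
v_2 = (4, -2, -2, -6, 0)ᵀ
v_3 = (0, 1, 0, 0, 0)ᵀ

Let N = A − (5)·I. We want v_3 with N^3 v_3 = 0 but N^2 v_3 ≠ 0; then v_{j-1} := N · v_j for j = 3, …, 2.

Pick v_3 = (0, 1, 0, 0, 0)ᵀ.
Then v_2 = N · v_3 = (4, -2, -2, -6, 0)ᵀ.
Then v_1 = N · v_2 = (0, -2, 0, -4, 0)ᵀ.

Sanity check: (A − (5)·I) v_1 = (0, 0, 0, 0, 0)ᵀ = 0. ✓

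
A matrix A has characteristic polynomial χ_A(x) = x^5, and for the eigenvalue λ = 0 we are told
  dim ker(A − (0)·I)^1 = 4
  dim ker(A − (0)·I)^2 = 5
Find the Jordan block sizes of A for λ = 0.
Block sizes for λ = 0: [2, 1, 1, 1]

From the dimensions of kernels of powers, the number of Jordan blocks of size at least j is d_j − d_{j−1} where d_j = dim ker(N^j) (with d_0 = 0). Computing the differences gives [4, 1].
The number of blocks of size exactly k is (#blocks of size ≥ k) − (#blocks of size ≥ k + 1), so the partition is: 3 block(s) of size 1, 1 block(s) of size 2.
In nonincreasing order the block sizes are [2, 1, 1, 1].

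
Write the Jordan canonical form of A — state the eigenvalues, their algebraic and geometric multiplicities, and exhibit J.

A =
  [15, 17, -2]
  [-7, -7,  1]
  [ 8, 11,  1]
J_3(3)

The characteristic polynomial is
  det(x·I − A) = x^3 - 9*x^2 + 27*x - 27 = (x - 3)^3

Eigenvalues and multiplicities (the geometric multiplicity of λ is n − rank(A − λI), which equals the number of Jordan blocks for λ):
  λ = 3: algebraic multiplicity = 3, geometric multiplicity = 1

Determining the block sizes for each eigenvalue:
  λ = 3: one block (gm = 1), so the single block has size am = 3 → block sizes [3]

Assembling the blocks gives a Jordan form
J =
  [3, 1, 0]
  [0, 3, 1]
  [0, 0, 3]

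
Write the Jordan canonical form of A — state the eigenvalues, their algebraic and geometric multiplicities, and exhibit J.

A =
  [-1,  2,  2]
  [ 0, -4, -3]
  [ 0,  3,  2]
J_2(-1) ⊕ J_1(-1)

The characteristic polynomial is
  det(x·I − A) = x^3 + 3*x^2 + 3*x + 1 = (x + 1)^3

Eigenvalues and multiplicities (the geometric multiplicity of λ is n − rank(A − λI), which equals the number of Jordan blocks for λ):
  λ = -1: algebraic multiplicity = 3, geometric multiplicity = 2

Determining the block sizes for each eigenvalue:
  λ = -1: 2 blocks summing to 3 forces exactly one block of size 2 and the rest size 1 → block sizes [2, 1]

Assembling the blocks gives a Jordan form
J =
  [-1,  1,  0]
  [ 0, -1,  0]
  [ 0,  0, -1]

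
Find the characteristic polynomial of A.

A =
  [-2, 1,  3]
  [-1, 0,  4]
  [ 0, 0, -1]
x^3 + 3*x^2 + 3*x + 1

Expanding det(x·I − A) (e.g. by cofactor expansion or by noting that A is similar to its Jordan form J, which has the same characteristic polynomial as A) gives
  χ_A(x) = x^3 + 3*x^2 + 3*x + 1
which factors as (x + 1)^3. The eigenvalues (with algebraic multiplicities) are λ = -1 with multiplicity 3.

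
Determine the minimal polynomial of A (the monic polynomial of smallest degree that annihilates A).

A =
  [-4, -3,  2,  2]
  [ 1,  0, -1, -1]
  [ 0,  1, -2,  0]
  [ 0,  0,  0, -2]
x^3 + 6*x^2 + 12*x + 8

The characteristic polynomial is χ_A(x) = (x + 2)^4, so the eigenvalues are known. The minimal polynomial is
  m_A(x) = Π_λ (x − λ)^{k_λ}
where k_λ is the size of the *largest* Jordan block for λ (equivalently, the smallest k with (A − λI)^k v = 0 for every generalised eigenvector v of λ).

  λ = -2: largest Jordan block has size 3, contributing (x + 2)^3

So m_A(x) = (x + 2)^3 = x^3 + 6*x^2 + 12*x + 8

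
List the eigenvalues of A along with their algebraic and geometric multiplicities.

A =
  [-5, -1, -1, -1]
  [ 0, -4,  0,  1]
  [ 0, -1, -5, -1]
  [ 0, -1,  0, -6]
λ = -5: alg = 4, geom = 2

Step 1 — factor the characteristic polynomial to read off the algebraic multiplicities:
  χ_A(x) = (x + 5)^4

Step 2 — compute geometric multiplicities via the rank-nullity identity g(λ) = n − rank(A − λI):
  rank(A − (-5)·I) = 2, so dim ker(A − (-5)·I) = n − 2 = 2

Summary:
  λ = -5: algebraic multiplicity = 4, geometric multiplicity = 2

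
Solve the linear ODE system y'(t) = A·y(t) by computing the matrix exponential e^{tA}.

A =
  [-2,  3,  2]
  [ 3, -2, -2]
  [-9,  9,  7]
e^{tA} =
  [-3*t*exp(t) + exp(t), 3*t*exp(t), 2*t*exp(t)]
  [3*t*exp(t), -3*t*exp(t) + exp(t), -2*t*exp(t)]
  [-9*t*exp(t), 9*t*exp(t), 6*t*exp(t) + exp(t)]

Strategy: write A = P · J · P⁻¹ where J is a Jordan canonical form, so e^{tA} = P · e^{tJ} · P⁻¹, and e^{tJ} can be computed block-by-block.

A has Jordan form
J =
  [1, 1, 0]
  [0, 1, 0]
  [0, 0, 1]
(up to reordering of blocks).

Per-block formulas:
  For a 1×1 block at λ = 1: exp(t · [1]) = [e^(1t)].
  For a 2×2 Jordan block J_2(1): exp(t · J_2(1)) = e^(1t)·(I + t·N), where N is the 2×2 nilpotent shift.

After assembling e^{tJ} and conjugating by P, we get:

e^{tA} =
  [-3*t*exp(t) + exp(t), 3*t*exp(t), 2*t*exp(t)]
  [3*t*exp(t), -3*t*exp(t) + exp(t), -2*t*exp(t)]
  [-9*t*exp(t), 9*t*exp(t), 6*t*exp(t) + exp(t)]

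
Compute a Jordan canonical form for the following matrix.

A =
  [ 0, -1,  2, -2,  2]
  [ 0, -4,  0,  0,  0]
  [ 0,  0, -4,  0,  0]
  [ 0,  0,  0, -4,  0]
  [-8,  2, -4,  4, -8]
J_2(-4) ⊕ J_1(-4) ⊕ J_1(-4) ⊕ J_1(-4)

The characteristic polynomial is
  det(x·I − A) = x^5 + 20*x^4 + 160*x^3 + 640*x^2 + 1280*x + 1024 = (x + 4)^5

Eigenvalues and multiplicities (the geometric multiplicity of λ is n − rank(A − λI), which equals the number of Jordan blocks for λ):
  λ = -4: algebraic multiplicity = 5, geometric multiplicity = 4

Determining the block sizes for each eigenvalue:
  λ = -4: 4 blocks summing to 5 forces exactly one block of size 2 and the rest size 1 → block sizes [2, 1, 1, 1]

Assembling the blocks gives a Jordan form
J =
  [-4,  1,  0,  0,  0]
  [ 0, -4,  0,  0,  0]
  [ 0,  0, -4,  0,  0]
  [ 0,  0,  0, -4,  0]
  [ 0,  0,  0,  0, -4]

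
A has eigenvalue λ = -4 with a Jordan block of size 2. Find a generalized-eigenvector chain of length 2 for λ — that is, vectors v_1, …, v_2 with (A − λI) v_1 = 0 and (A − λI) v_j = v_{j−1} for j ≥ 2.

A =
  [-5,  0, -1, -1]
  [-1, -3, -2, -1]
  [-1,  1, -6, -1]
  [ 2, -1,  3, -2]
A Jordan chain for λ = -4 of length 2:
v_1 = (-1, -1, -1, 2)ᵀ
v_2 = (1, 0, 0, 0)ᵀ

Let N = A − (-4)·I. We want v_2 with N^2 v_2 = 0 but N^1 v_2 ≠ 0; then v_{j-1} := N · v_j for j = 2, …, 2.

Pick v_2 = (1, 0, 0, 0)ᵀ.
Then v_1 = N · v_2 = (-1, -1, -1, 2)ᵀ.

Sanity check: (A − (-4)·I) v_1 = (0, 0, 0, 0)ᵀ = 0. ✓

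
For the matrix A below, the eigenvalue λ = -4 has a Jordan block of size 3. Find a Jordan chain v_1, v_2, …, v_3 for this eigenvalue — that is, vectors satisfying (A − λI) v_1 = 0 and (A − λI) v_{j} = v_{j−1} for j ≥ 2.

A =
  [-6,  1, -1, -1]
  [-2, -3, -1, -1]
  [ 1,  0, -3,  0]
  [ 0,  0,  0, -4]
A Jordan chain for λ = -4 of length 3:
v_1 = (1, 1, -1, 0)ᵀ
v_2 = (-2, -2, 1, 0)ᵀ
v_3 = (1, 0, 0, 0)ᵀ

Let N = A − (-4)·I. We want v_3 with N^3 v_3 = 0 but N^2 v_3 ≠ 0; then v_{j-1} := N · v_j for j = 3, …, 2.

Pick v_3 = (1, 0, 0, 0)ᵀ.
Then v_2 = N · v_3 = (-2, -2, 1, 0)ᵀ.
Then v_1 = N · v_2 = (1, 1, -1, 0)ᵀ.

Sanity check: (A − (-4)·I) v_1 = (0, 0, 0, 0)ᵀ = 0. ✓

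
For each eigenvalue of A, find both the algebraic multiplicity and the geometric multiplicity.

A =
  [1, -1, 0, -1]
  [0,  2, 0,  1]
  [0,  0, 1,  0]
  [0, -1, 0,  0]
λ = 1: alg = 4, geom = 3

Step 1 — factor the characteristic polynomial to read off the algebraic multiplicities:
  χ_A(x) = (x - 1)^4

Step 2 — compute geometric multiplicities via the rank-nullity identity g(λ) = n − rank(A − λI):
  rank(A − (1)·I) = 1, so dim ker(A − (1)·I) = n − 1 = 3

Summary:
  λ = 1: algebraic multiplicity = 4, geometric multiplicity = 3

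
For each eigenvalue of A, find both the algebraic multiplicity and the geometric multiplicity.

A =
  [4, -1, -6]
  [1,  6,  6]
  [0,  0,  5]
λ = 5: alg = 3, geom = 2

Step 1 — factor the characteristic polynomial to read off the algebraic multiplicities:
  χ_A(x) = (x - 5)^3

Step 2 — compute geometric multiplicities via the rank-nullity identity g(λ) = n − rank(A − λI):
  rank(A − (5)·I) = 1, so dim ker(A − (5)·I) = n − 1 = 2

Summary:
  λ = 5: algebraic multiplicity = 3, geometric multiplicity = 2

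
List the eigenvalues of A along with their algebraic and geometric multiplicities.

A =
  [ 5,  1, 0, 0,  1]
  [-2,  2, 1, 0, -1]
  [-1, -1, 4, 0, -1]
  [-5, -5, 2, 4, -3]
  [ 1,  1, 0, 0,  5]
λ = 4: alg = 5, geom = 3

Step 1 — factor the characteristic polynomial to read off the algebraic multiplicities:
  χ_A(x) = (x - 4)^5

Step 2 — compute geometric multiplicities via the rank-nullity identity g(λ) = n − rank(A − λI):
  rank(A − (4)·I) = 2, so dim ker(A − (4)·I) = n − 2 = 3

Summary:
  λ = 4: algebraic multiplicity = 5, geometric multiplicity = 3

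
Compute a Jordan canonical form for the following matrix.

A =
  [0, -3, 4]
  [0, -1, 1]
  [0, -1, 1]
J_3(0)

The characteristic polynomial is
  det(x·I − A) = x^3

Eigenvalues and multiplicities (the geometric multiplicity of λ is n − rank(A − λI), which equals the number of Jordan blocks for λ):
  λ = 0: algebraic multiplicity = 3, geometric multiplicity = 1

Determining the block sizes for each eigenvalue:
  λ = 0: one block (gm = 1), so the single block has size am = 3 → block sizes [3]

Assembling the blocks gives a Jordan form
J =
  [0, 1, 0]
  [0, 0, 1]
  [0, 0, 0]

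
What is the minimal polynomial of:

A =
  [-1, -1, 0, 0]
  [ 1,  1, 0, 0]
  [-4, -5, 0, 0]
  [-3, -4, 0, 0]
x^3

The characteristic polynomial is χ_A(x) = x^4, so the eigenvalues are known. The minimal polynomial is
  m_A(x) = Π_λ (x − λ)^{k_λ}
where k_λ is the size of the *largest* Jordan block for λ (equivalently, the smallest k with (A − λI)^k v = 0 for every generalised eigenvector v of λ).

  λ = 0: largest Jordan block has size 3, contributing (x − 0)^3

So m_A(x) = x^3 = x^3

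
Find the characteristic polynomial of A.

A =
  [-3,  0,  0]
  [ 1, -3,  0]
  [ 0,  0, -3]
x^3 + 9*x^2 + 27*x + 27

Expanding det(x·I − A) (e.g. by cofactor expansion or by noting that A is similar to its Jordan form J, which has the same characteristic polynomial as A) gives
  χ_A(x) = x^3 + 9*x^2 + 27*x + 27
which factors as (x + 3)^3. The eigenvalues (with algebraic multiplicities) are λ = -3 with multiplicity 3.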